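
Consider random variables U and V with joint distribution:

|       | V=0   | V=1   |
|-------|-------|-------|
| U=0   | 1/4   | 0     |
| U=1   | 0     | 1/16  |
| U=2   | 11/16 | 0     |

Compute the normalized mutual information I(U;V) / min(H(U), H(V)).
Marginal P(U) (row sums):
  P(U=0) = 1/4 + 0 = 1/4
  P(U=1) = 0 + 1/16 = 1/16
  P(U=2) = 11/16 + 0 = 11/16
Marginal P(V) (column sums):
  P(V=0) = 1/4 + 0 + 11/16 = 15/16
  P(V=1) = 0 + 1/16 + 0 = 1/16

H(U) = -[(1/4)·log₂(1/4) + (1/16)·log₂(1/16) + (11/16)·log₂(11/16)]
  = 0.5000 + 0.2500 + 0.3716
  = 1.1216 bits
H(V) = -[(15/16)·log₂(15/16) + (1/16)·log₂(1/16)]
  = 0.0873 + 0.2500
  = 0.3373 bits
H(U,V) = -[(1/4)·log₂(1/4) + (1/16)·log₂(1/16) + (11/16)·log₂(11/16)]
  = 0.5000 + 0.2500 + 0.3716
  = 1.1216 bits

I(U;V) = H(U) + H(V) - H(U,V)
  = 1.1216 + 0.3373 - 1.1216
  = 0.3373 bits

min(H(U), H(V)) = min(1.1216, 0.3373) = 0.3373 bits
Normalized MI = 0.3373 / 0.3373 = 1.0000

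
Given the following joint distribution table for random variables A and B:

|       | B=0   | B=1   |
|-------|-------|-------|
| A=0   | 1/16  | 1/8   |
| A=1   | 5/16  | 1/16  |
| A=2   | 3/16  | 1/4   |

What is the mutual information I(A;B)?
Marginal P(A) (row sums):
  P(A=0) = 1/16 + 1/8 = 3/16
  P(A=1) = 5/16 + 1/16 = 3/8
  P(A=2) = 3/16 + 1/4 = 7/16
Marginal P(B) (column sums):
  P(B=0) = 1/16 + 5/16 + 3/16 = 9/16
  P(B=1) = 1/8 + 1/16 + 1/4 = 7/16

H(A) = -[(3/16)·log₂(3/16) + (3/8)·log₂(3/8) + (7/16)·log₂(7/16)]
  = 0.4528 + 0.5306 + 0.5218
  = 1.5052 bits
H(B) = -[(9/16)·log₂(9/16) + (7/16)·log₂(7/16)]
  = 0.4669 + 0.5218
  = 0.9887 bits
H(A,B) = -[(1/16)·log₂(1/16) + (1/8)·log₂(1/8) + (5/16)·log₂(5/16) + (1/16)·log₂(1/16) + (3/16)·log₂(3/16) + (1/4)·log₂(1/4)]
  = 0.2500 + 0.3750 + 0.5244 + 0.2500 + 0.4528 + 0.5000
  = 2.3522 bits

I(A;B) = H(A) + H(B) - H(A,B)
  = 1.5052 + 0.9887 - 2.3522
  = 0.1417 bits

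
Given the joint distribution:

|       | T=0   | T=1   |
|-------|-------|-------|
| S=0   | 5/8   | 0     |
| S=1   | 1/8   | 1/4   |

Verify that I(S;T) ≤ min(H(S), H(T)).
Marginal P(S) (row sums):
  P(S=0) = 5/8 + 0 = 5/8
  P(S=1) = 1/8 + 1/4 = 3/8
Marginal P(T) (column sums):
  P(T=0) = 5/8 + 1/8 = 3/4
  P(T=1) = 0 + 1/4 = 1/4

H(S) = -[(5/8)·log₂(5/8) + (3/8)·log₂(3/8)]
  = 0.4238 + 0.5306
  = 0.9544 bits
H(T) = -[(3/4)·log₂(3/4) + (1/4)·log₂(1/4)]
  = 0.3113 + 0.5000
  = 0.8113 bits
H(S,T) = -[(5/8)·log₂(5/8) + (1/8)·log₂(1/8) + (1/4)·log₂(1/4)]
  = 0.4238 + 0.3750 + 0.5000
  = 1.2988 bits

I(S;T) = H(S) + H(T) - H(S,T)
  = 0.9544 + 0.8113 - 1.2988
  = 0.4669 bits

min(H(S), H(T)) = min(0.9544, 0.8113) = 0.8113 bits
Since 0.4669 ≤ 0.8113, the bound is satisfied ✓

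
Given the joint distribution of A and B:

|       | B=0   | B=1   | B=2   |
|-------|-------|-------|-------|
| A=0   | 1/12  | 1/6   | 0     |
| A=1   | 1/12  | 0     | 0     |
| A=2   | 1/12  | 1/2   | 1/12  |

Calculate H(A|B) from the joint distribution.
Marginal P(B) (column sums):
  P(B=0) = 1/12 + 1/12 + 1/12 = 1/4
  P(B=1) = 1/6 + 0 + 1/2 = 2/3
  P(B=2) = 0 + 0 + 1/12 = 1/12

H(A|B) = -Σ P(A,B)·log₂ P(A|B), where P(A|B) = P(A,B) / P(B)
  (cells with P(A,B) = 0 contribute 0)
  (A=0,B=0): P(A|B) = (1/12)/(1/4) = 1/3;  -(1/12)·log₂(1/3) = 0.1321
  (A=0,B=1): P(A|B) = (1/6)/(2/3) = 1/4;  -(1/6)·log₂(1/4) = 0.3333
  (A=1,B=0): P(A|B) = (1/12)/(1/4) = 1/3;  -(1/12)·log₂(1/3) = 0.1321
  (A=2,B=0): P(A|B) = (1/12)/(1/4) = 1/3;  -(1/12)·log₂(1/3) = 0.1321
  (A=2,B=1): P(A|B) = (1/2)/(2/3) = 3/4;  -(1/2)·log₂(3/4) = 0.2075
  (A=2,B=2): P(A|B) = (1/12)/(1/12) = 1;  -(1/12)·log₂(1) = 0.0000
H(A|B) = 0.1321 + 0.3333 + 0.1321 + 0.1321 + 0.2075 + 0.0000
  = 0.9371 bits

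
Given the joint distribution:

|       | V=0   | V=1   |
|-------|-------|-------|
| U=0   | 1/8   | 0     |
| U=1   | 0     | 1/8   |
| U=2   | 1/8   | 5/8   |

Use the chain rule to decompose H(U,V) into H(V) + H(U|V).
By the chain rule: H(U,V) = H(V) + H(U|V)

Marginal P(V) (column sums):
  P(V=0) = 1/8 + 0 + 1/8 = 1/4
  P(V=1) = 0 + 1/8 + 5/8 = 3/4
H(V) = -[(1/4)·log₂(1/4) + (3/4)·log₂(3/4)]
  = 0.5000 + 0.3113
  = 0.8113 bits
H(U|V) = -Σ P(U,V)·log₂ P(U|V), where P(U|V) = P(U,V) / P(V)
  (cells with P(U,V) = 0 contribute 0)
  (U=0,V=0): P(U|V) = (1/8)/(1/4) = 1/2;  -(1/8)·log₂(1/2) = 0.1250
  (U=1,V=1): P(U|V) = (1/8)/(3/4) = 1/6;  -(1/8)·log₂(1/6) = 0.3231
  (U=2,V=0): P(U|V) = (1/8)/(1/4) = 1/2;  -(1/8)·log₂(1/2) = 0.1250
  (U=2,V=1): P(U|V) = (5/8)/(3/4) = 5/6;  -(5/8)·log₂(5/6) = 0.1644
H(U|V) = 0.1250 + 0.3231 + 0.1250 + 0.1644
  = 0.7375 bits

H(U,V) = H(V) + H(U|V) = 0.8113 + 0.7375 = 1.5488 bits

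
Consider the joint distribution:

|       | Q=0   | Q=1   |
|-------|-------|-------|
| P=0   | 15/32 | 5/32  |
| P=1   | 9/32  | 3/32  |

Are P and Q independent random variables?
Marginal P(P) (row sums):
  P(P=0) = 15/32 + 5/32 = 5/8
  P(P=1) = 9/32 + 3/32 = 3/8
Marginal P(Q) (column sums):
  P(Q=0) = 15/32 + 9/32 = 3/4
  P(Q=1) = 5/32 + 3/32 = 1/4

P and Q are independent iff P(P=i,Q=j) = P(P=i)·P(Q=j) for every cell.
  P(P=0)·P(Q=0) = 5/8 × 3/4 = 15/32 = P(P=0,Q=0) ✓
  P(P=0)·P(Q=1) = 5/8 × 1/4 = 5/32 = P(P=0,Q=1) ✓
  P(P=1)·P(Q=0) = 3/8 × 3/4 = 9/32 = P(P=1,Q=0) ✓
  P(P=1)·P(Q=1) = 3/8 × 1/4 = 3/32 = P(P=1,Q=1) ✓

Yes, P and Q are independent: every cell factors, so I(P;Q) = 0 bits.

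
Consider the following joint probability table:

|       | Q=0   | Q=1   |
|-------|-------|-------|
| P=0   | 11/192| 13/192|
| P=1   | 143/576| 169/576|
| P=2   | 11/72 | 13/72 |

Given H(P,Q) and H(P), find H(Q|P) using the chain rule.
From the chain rule: H(P,Q) = H(P) + H(Q|P)
Therefore: H(Q|P) = H(P,Q) - H(P)

H(P,Q) = -[(11/192)·log₂(11/192) + (13/192)·log₂(13/192) + (143/576)·log₂(143/576) + (169/576)·log₂(169/576) + (11/72)·log₂(11/72) + (13/72)·log₂(13/72)]
  = 0.2364 + 0.2630 + 0.4990 + 0.5190 + 0.4141 + 0.4459
  = 2.3774 bits
Marginal P(P) (row sums):
  P(P=0) = 11/192 + 13/192 = 1/8
  P(P=1) = 143/576 + 169/576 = 13/24
  P(P=2) = 11/72 + 13/72 = 1/3
H(P) = -[(1/8)·log₂(1/8) + (13/24)·log₂(13/24) + (1/3)·log₂(1/3)]
  = 0.3750 + 0.4791 + 0.5283
  = 1.3824 bits

H(Q|P) = 2.3774 - 1.3824 = 0.9950 bits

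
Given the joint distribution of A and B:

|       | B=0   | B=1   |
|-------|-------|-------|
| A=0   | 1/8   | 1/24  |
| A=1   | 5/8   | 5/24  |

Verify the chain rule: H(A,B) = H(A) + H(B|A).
Left side:
H(A,B) = -[(1/8)·log₂(1/8) + (1/24)·log₂(1/24) + (5/8)·log₂(5/8) + (5/24)·log₂(5/24)]
  = 0.3750 + 0.1910 + 0.4238 + 0.4715
  = 1.4613 bits

Right side:
Marginal P(A) (row sums):
  P(A=0) = 1/8 + 1/24 = 1/6
  P(A=1) = 5/8 + 5/24 = 5/6
H(A) = -[(1/6)·log₂(1/6) + (5/6)·log₂(5/6)]
  = 0.4308 + 0.2192
  = 0.6500 bits
H(B|A) = -Σ P(A,B)·log₂ P(B|A), where P(B|A) = P(A,B) / P(A)
  (A=0,B=0): P(B|A) = (1/8)/(1/6) = 3/4;  -(1/8)·log₂(3/4) = 0.0519
  (A=0,B=1): P(B|A) = (1/24)/(1/6) = 1/4;  -(1/24)·log₂(1/4) = 0.0833
  (A=1,B=0): P(B|A) = (5/8)/(5/6) = 3/4;  -(5/8)·log₂(3/4) = 0.2594
  (A=1,B=1): P(B|A) = (5/24)/(5/6) = 1/4;  -(5/24)·log₂(1/4) = 0.4167
H(B|A) = 0.0519 + 0.0833 + 0.2594 + 0.4167
  = 0.8113 bits
H(A) + H(B|A) = 0.6500 + 0.8113 = 1.4613 bits

Both sides equal 1.4613 bits, so the chain rule holds ✓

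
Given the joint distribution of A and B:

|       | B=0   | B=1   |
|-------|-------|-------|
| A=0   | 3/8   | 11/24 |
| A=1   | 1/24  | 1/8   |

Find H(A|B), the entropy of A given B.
Marginal P(B) (column sums):
  P(B=0) = 3/8 + 1/24 = 5/12
  P(B=1) = 11/24 + 1/8 = 7/12

H(A|B) = -Σ P(A,B)·log₂ P(A|B), where P(A|B) = P(A,B) / P(B)
  (A=0,B=0): P(A|B) = (3/8)/(5/12) = 9/10;  -(3/8)·log₂(9/10) = 0.0570
  (A=0,B=1): P(A|B) = (11/24)/(7/12) = 11/14;  -(11/24)·log₂(11/14) = 0.1595
  (A=1,B=0): P(A|B) = (1/24)/(5/12) = 1/10;  -(1/24)·log₂(1/10) = 0.1384
  (A=1,B=1): P(A|B) = (1/8)/(7/12) = 3/14;  -(1/8)·log₂(3/14) = 0.2778
H(A|B) = 0.0570 + 0.1595 + 0.1384 + 0.2778
  = 0.6327 bits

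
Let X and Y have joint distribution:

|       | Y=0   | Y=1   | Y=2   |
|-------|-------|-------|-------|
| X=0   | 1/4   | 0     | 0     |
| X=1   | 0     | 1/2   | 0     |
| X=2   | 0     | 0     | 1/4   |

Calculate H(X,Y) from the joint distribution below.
H(X,Y) = -Σ P(X,Y) log₂ P(X,Y), summed over the non-zero cells:
H(X,Y) = -[(1/4)·log₂(1/4) + (1/2)·log₂(1/2) + (1/4)·log₂(1/4)]
  = 0.5000 + 0.5000 + 0.5000
  = 1.5000 bits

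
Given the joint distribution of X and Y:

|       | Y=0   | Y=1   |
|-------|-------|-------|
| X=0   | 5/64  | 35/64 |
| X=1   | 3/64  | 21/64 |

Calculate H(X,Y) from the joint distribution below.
H(X,Y) = -Σ P(X,Y) log₂ P(X,Y), summed over the non-zero cells:
H(X,Y) = -[(5/64)·log₂(5/64) + (35/64)·log₂(35/64) + (3/64)·log₂(3/64) + (21/64)·log₂(21/64)]
  = 0.2873 + 0.4762 + 0.2070 + 0.5275
  = 1.4980 bits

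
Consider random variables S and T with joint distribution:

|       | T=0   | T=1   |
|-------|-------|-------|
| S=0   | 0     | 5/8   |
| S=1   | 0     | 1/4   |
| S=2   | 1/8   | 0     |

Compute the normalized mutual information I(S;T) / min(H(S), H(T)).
Marginal P(S) (row sums):
  P(S=0) = 0 + 5/8 = 5/8
  P(S=1) = 0 + 1/4 = 1/4
  P(S=2) = 1/8 + 0 = 1/8
Marginal P(T) (column sums):
  P(T=0) = 0 + 0 + 1/8 = 1/8
  P(T=1) = 5/8 + 1/4 + 0 = 7/8

H(S) = -[(5/8)·log₂(5/8) + (1/4)·log₂(1/4) + (1/8)·log₂(1/8)]
  = 0.4238 + 0.5000 + 0.3750
  = 1.2988 bits
H(T) = -[(1/8)·log₂(1/8) + (7/8)·log₂(7/8)]
  = 0.3750 + 0.1686
  = 0.5436 bits
H(S,T) = -[(5/8)·log₂(5/8) + (1/4)·log₂(1/4) + (1/8)·log₂(1/8)]
  = 0.4238 + 0.5000 + 0.3750
  = 1.2988 bits

I(S;T) = H(S) + H(T) - H(S,T)
  = 1.2988 + 0.5436 - 1.2988
  = 0.5436 bits

min(H(S), H(T)) = min(1.2988, 0.5436) = 0.5436 bits
Normalized MI = 0.5436 / 0.5436 = 1.0000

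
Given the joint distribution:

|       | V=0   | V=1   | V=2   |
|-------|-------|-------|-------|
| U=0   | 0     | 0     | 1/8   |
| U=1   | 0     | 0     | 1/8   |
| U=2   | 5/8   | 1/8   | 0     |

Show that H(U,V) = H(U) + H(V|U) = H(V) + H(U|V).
Marginal P(U) (row sums):
  P(U=0) = 0 + 0 + 1/8 = 1/8
  P(U=1) = 0 + 0 + 1/8 = 1/8
  P(U=2) = 5/8 + 1/8 + 0 = 3/4
Marginal P(V) (column sums):
  P(V=0) = 0 + 0 + 5/8 = 5/8
  P(V=1) = 0 + 0 + 1/8 = 1/8
  P(V=2) = 1/8 + 1/8 + 0 = 1/4

Decomposition 1: H(U) + H(V|U)
H(U) = -[(1/8)·log₂(1/8) + (1/8)·log₂(1/8) + (3/4)·log₂(3/4)]
  = 0.3750 + 0.3750 + 0.3113
  = 1.0613 bits
H(V|U) = -Σ P(U,V)·log₂ P(V|U), where P(V|U) = P(U,V) / P(U)
  (cells with P(U,V) = 0 contribute 0)
  (U=0,V=2): P(V|U) = (1/8)/(1/8) = 1;  -(1/8)·log₂(1) = 0.0000
  (U=1,V=2): P(V|U) = (1/8)/(1/8) = 1;  -(1/8)·log₂(1) = 0.0000
  (U=2,V=0): P(V|U) = (5/8)/(3/4) = 5/6;  -(5/8)·log₂(5/6) = 0.1644
  (U=2,V=1): P(V|U) = (1/8)/(3/4) = 1/6;  -(1/8)·log₂(1/6) = 0.3231
H(V|U) = 0.0000 + 0.0000 + 0.1644 + 0.3231
  = 0.4875 bits
H(U) + H(V|U) = 1.0613 + 0.4875 = 1.5488 bits

Decomposition 2: H(V) + H(U|V)
H(V) = -[(5/8)·log₂(5/8) + (1/8)·log₂(1/8) + (1/4)·log₂(1/4)]
  = 0.4238 + 0.3750 + 0.5000
  = 1.2988 bits
H(U|V) = -Σ P(U,V)·log₂ P(U|V), where P(U|V) = P(U,V) / P(V)
  (cells with P(U,V) = 0 contribute 0)
  (U=0,V=2): P(U|V) = (1/8)/(1/4) = 1/2;  -(1/8)·log₂(1/2) = 0.1250
  (U=1,V=2): P(U|V) = (1/8)/(1/4) = 1/2;  -(1/8)·log₂(1/2) = 0.1250
  (U=2,V=0): P(U|V) = (5/8)/(5/8) = 1;  -(5/8)·log₂(1) = 0.0000
  (U=2,V=1): P(U|V) = (1/8)/(1/8) = 1;  -(1/8)·log₂(1) = 0.0000
H(U|V) = 0.1250 + 0.1250 + 0.0000 + 0.0000
  = 0.2500 bits
H(V) + H(U|V) = 1.2988 + 0.2500 = 1.5488 bits

Direct computation of the joint entropy:
H(U,V) = -[(1/8)·log₂(1/8) + (1/8)·log₂(1/8) + (5/8)·log₂(5/8) + (1/8)·log₂(1/8)]
  = 0.3750 + 0.3750 + 0.4238 + 0.3750
  = 1.5488 bits

All three agree: H(U,V) = 1.5488 bits ✓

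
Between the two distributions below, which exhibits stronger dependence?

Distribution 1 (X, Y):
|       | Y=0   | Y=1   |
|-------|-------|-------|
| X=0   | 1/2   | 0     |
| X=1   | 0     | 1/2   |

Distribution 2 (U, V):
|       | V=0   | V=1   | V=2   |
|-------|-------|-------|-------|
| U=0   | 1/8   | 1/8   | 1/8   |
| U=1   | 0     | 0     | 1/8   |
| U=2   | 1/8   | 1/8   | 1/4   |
Distribution 1 (X, Y):
Marginal P(X) (row sums):
  P(X=0) = 1/2 + 0 = 1/2
  P(X=1) = 0 + 1/2 = 1/2
Marginal P(Y) (column sums):
  P(Y=0) = 1/2 + 0 = 1/2
  P(Y=1) = 0 + 1/2 = 1/2

H(X) = -[(1/2)·log₂(1/2) + (1/2)·log₂(1/2)]
  = 0.5000 + 0.5000
  = 1.0000 bits
H(Y) = -[(1/2)·log₂(1/2) + (1/2)·log₂(1/2)]
  = 0.5000 + 0.5000
  = 1.0000 bits
H(X,Y) = -[(1/2)·log₂(1/2) + (1/2)·log₂(1/2)]
  = 0.5000 + 0.5000
  = 1.0000 bits

I(X;Y) = H(X) + H(Y) - H(X,Y)
  = 1.0000 + 1.0000 - 1.0000
  = 1.0000 bits

Distribution 2 (U, V):
Marginal P(U) (row sums):
  P(U=0) = 1/8 + 1/8 + 1/8 = 3/8
  P(U=1) = 0 + 0 + 1/8 = 1/8
  P(U=2) = 1/8 + 1/8 + 1/4 = 1/2
Marginal P(V) (column sums):
  P(V=0) = 1/8 + 0 + 1/8 = 1/4
  P(V=1) = 1/8 + 0 + 1/8 = 1/4
  P(V=2) = 1/8 + 1/8 + 1/4 = 1/2

H(U) = -[(3/8)·log₂(3/8) + (1/8)·log₂(1/8) + (1/2)·log₂(1/2)]
  = 0.5306 + 0.3750 + 0.5000
  = 1.4056 bits
H(V) = -[(1/4)·log₂(1/4) + (1/4)·log₂(1/4) + (1/2)·log₂(1/2)]
  = 0.5000 + 0.5000 + 0.5000
  = 1.5000 bits
H(U,V) = -[(1/8)·log₂(1/8) + (1/8)·log₂(1/8) + (1/8)·log₂(1/8) + (1/8)·log₂(1/8) + (1/8)·log₂(1/8) + (1/8)·log₂(1/8) + (1/4)·log₂(1/4)]
  = 0.3750 + 0.3750 + 0.3750 + 0.3750 + 0.3750 + 0.3750 + 0.5000
  = 2.7500 bits

I(U;V) = H(U) + H(V) - H(U,V)
  = 1.4056 + 1.5000 - 2.7500
  = 0.1556 bits

I(X;Y) = 1.0000 bits > I(U;V) = 0.1556 bits, so (X, Y) has the higher mutual information (stronger dependence).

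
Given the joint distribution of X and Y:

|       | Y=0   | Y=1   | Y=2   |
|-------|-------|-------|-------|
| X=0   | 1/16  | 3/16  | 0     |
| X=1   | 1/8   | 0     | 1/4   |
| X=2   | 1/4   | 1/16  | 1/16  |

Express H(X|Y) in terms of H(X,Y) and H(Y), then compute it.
H(X|Y) = H(X,Y) - H(Y)

Marginal P(Y) (column sums):
  P(Y=0) = 1/16 + 1/8 + 1/4 = 7/16
  P(Y=1) = 3/16 + 0 + 1/16 = 1/4
  P(Y=2) = 0 + 1/4 + 1/16 = 5/16

H(X,Y) = -[(1/16)·log₂(1/16) + (3/16)·log₂(3/16) + (1/8)·log₂(1/8) + (1/4)·log₂(1/4) + (1/4)·log₂(1/4) + (1/16)·log₂(1/16) + (1/16)·log₂(1/16)]
  = 0.2500 + 0.4528 + 0.3750 + 0.5000 + 0.5000 + 0.2500 + 0.2500
  = 2.5778 bits
H(Y) = -[(7/16)·log₂(7/16) + (1/4)·log₂(1/4) + (5/16)·log₂(5/16)]
  = 0.5218 + 0.5000 + 0.5244
  = 1.5462 bits

H(X|Y) = 2.5778 - 1.5462 = 1.0316 bits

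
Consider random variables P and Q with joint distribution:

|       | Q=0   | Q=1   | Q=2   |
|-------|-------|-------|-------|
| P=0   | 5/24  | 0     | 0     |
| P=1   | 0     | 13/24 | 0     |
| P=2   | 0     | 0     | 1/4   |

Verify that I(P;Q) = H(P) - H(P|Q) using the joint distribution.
Left side, from I(P;Q) = H(P) + H(Q) - H(P,Q):
Marginal P(P) (row sums):
  P(P=0) = 5/24 + 0 + 0 = 5/24
  P(P=1) = 0 + 13/24 + 0 = 13/24
  P(P=2) = 0 + 0 + 1/4 = 1/4
Marginal P(Q) (column sums):
  P(Q=0) = 5/24 + 0 + 0 = 5/24
  P(Q=1) = 0 + 13/24 + 0 = 13/24
  P(Q=2) = 0 + 0 + 1/4 = 1/4

H(P) = -[(5/24)·log₂(5/24) + (13/24)·log₂(13/24) + (1/4)·log₂(1/4)]
  = 0.4715 + 0.4791 + 0.5000
  = 1.4506 bits
H(Q) = -[(5/24)·log₂(5/24) + (13/24)·log₂(13/24) + (1/4)·log₂(1/4)]
  = 0.4715 + 0.4791 + 0.5000
  = 1.4506 bits
H(P,Q) = -[(5/24)·log₂(5/24) + (13/24)·log₂(13/24) + (1/4)·log₂(1/4)]
  = 0.4715 + 0.4791 + 0.5000
  = 1.4506 bits

I(P;Q) = H(P) + H(Q) - H(P,Q)
  = 1.4506 + 1.4506 - 1.4506
  = 1.4506 bits

Right side, with H(P|Q) computed directly from the conditional probabilities:
H(P|Q) = -Σ P(P,Q)·log₂ P(P|Q), where P(P|Q) = P(P,Q) / P(Q)
  (cells with P(P,Q) = 0 contribute 0)
  (P=0,Q=0): P(P|Q) = (5/24)/(5/24) = 1;  -(5/24)·log₂(1) = 0.0000
  (P=1,Q=1): P(P|Q) = (13/24)/(13/24) = 1;  -(13/24)·log₂(1) = 0.0000
  (P=2,Q=2): P(P|Q) = (1/4)/(1/4) = 1;  -(1/4)·log₂(1) = 0.0000
H(P|Q) = 0.0000 + 0.0000 + 0.0000
  = 0.0000 bits
H(P) - H(P|Q) = 1.4506 - 0.0000 = 1.4506 bits

Both sides equal 1.4506 bits, so I(P;Q) = H(P) - H(P|Q) ✓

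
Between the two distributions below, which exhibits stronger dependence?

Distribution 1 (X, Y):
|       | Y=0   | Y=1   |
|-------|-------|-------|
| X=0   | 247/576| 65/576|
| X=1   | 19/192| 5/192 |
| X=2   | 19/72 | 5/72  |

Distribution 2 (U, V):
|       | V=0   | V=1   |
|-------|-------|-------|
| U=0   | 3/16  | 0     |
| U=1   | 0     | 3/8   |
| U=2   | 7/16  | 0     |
Distribution 1 (X, Y):
Marginal P(X) (row sums):
  P(X=0) = 247/576 + 65/576 = 13/24
  P(X=1) = 19/192 + 5/192 = 1/8
  P(X=2) = 19/72 + 5/72 = 1/3
Marginal P(Y) (column sums):
  P(Y=0) = 247/576 + 19/192 + 19/72 = 19/24
  P(Y=1) = 65/576 + 5/192 + 5/72 = 5/24

H(X) = -[(13/24)·log₂(13/24) + (1/8)·log₂(1/8) + (1/3)·log₂(1/3)]
  = 0.4791 + 0.3750 + 0.5283
  = 1.3824 bits
H(Y) = -[(19/24)·log₂(19/24) + (5/24)·log₂(5/24)]
  = 0.2668 + 0.4715
  = 0.7383 bits
H(X,Y) = -[(247/576)·log₂(247/576) + (65/576)·log₂(65/576) + (19/192)·log₂(19/192) + (5/192)·log₂(5/192) + (19/72)·log₂(19/72) + (5/72)·log₂(5/72)]
  = 0.5238 + 0.3552 + 0.3302 + 0.1371 + 0.5072 + 0.2672
  = 2.1207 bits

I(X;Y) = H(X) + H(Y) - H(X,Y)
  = 1.3824 + 0.7383 - 2.1207
  = 0.0000 bits

Distribution 2 (U, V):
Marginal P(U) (row sums):
  P(U=0) = 3/16 + 0 = 3/16
  P(U=1) = 0 + 3/8 = 3/8
  P(U=2) = 7/16 + 0 = 7/16
Marginal P(V) (column sums):
  P(V=0) = 3/16 + 0 + 7/16 = 5/8
  P(V=1) = 0 + 3/8 + 0 = 3/8

H(U) = -[(3/16)·log₂(3/16) + (3/8)·log₂(3/8) + (7/16)·log₂(7/16)]
  = 0.4528 + 0.5306 + 0.5218
  = 1.5052 bits
H(V) = -[(5/8)·log₂(5/8) + (3/8)·log₂(3/8)]
  = 0.4238 + 0.5306
  = 0.9544 bits
H(U,V) = -[(3/16)·log₂(3/16) + (3/8)·log₂(3/8) + (7/16)·log₂(7/16)]
  = 0.4528 + 0.5306 + 0.5218
  = 1.5052 bits

I(U;V) = H(U) + H(V) - H(U,V)
  = 1.5052 + 0.9544 - 1.5052
  = 0.9544 bits

I(U;V) = 0.9544 bits > I(X;Y) = 0.0000 bits, so (U, V) has the higher mutual information (stronger dependence).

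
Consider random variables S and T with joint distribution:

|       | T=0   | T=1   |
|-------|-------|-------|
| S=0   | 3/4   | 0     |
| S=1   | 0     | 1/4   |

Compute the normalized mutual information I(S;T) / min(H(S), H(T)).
Marginal P(S) (row sums):
  P(S=0) = 3/4 + 0 = 3/4
  P(S=1) = 0 + 1/4 = 1/4
Marginal P(T) (column sums):
  P(T=0) = 3/4 + 0 = 3/4
  P(T=1) = 0 + 1/4 = 1/4

H(S) = -[(3/4)·log₂(3/4) + (1/4)·log₂(1/4)]
  = 0.3113 + 0.5000
  = 0.8113 bits
H(T) = -[(3/4)·log₂(3/4) + (1/4)·log₂(1/4)]
  = 0.3113 + 0.5000
  = 0.8113 bits
H(S,T) = -[(3/4)·log₂(3/4) + (1/4)·log₂(1/4)]
  = 0.3113 + 0.5000
  = 0.8113 bits

I(S;T) = H(S) + H(T) - H(S,T)
  = 0.8113 + 0.8113 - 0.8113
  = 0.8113 bits

min(H(S), H(T)) = min(0.8113, 0.8113) = 0.8113 bits
Normalized MI = 0.8113 / 0.8113 = 1.0000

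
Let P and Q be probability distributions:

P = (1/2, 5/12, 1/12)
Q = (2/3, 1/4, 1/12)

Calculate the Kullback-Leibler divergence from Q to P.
D(P||Q) = Σ P(i) log₂(P(i)/Q(i))
  i=0: (1/2) × log₂((1/2)/(2/3)) = (1/2) × log₂(3/4) = -0.2075
  i=1: (5/12) × log₂((5/12)/(1/4)) = (5/12) × log₂(5/3) = 0.3071
  i=2: (1/12) × log₂((1/12)/(1/12)) = (1/12) × log₂(1) = 0.0000
D(P||Q) = -0.2075 + 0.3071 + 0.0000
  = 0.0996 bits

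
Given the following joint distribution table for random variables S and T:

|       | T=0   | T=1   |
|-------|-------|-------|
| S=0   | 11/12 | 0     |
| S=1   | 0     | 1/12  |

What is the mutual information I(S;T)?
Marginal P(S) (row sums):
  P(S=0) = 11/12 + 0 = 11/12
  P(S=1) = 0 + 1/12 = 1/12
Marginal P(T) (column sums):
  P(T=0) = 11/12 + 0 = 11/12
  P(T=1) = 0 + 1/12 = 1/12

H(S) = -[(11/12)·log₂(11/12) + (1/12)·log₂(1/12)]
  = 0.1151 + 0.2987
  = 0.4138 bits
H(T) = -[(11/12)·log₂(11/12) + (1/12)·log₂(1/12)]
  = 0.1151 + 0.2987
  = 0.4138 bits
H(S,T) = -[(11/12)·log₂(11/12) + (1/12)·log₂(1/12)]
  = 0.1151 + 0.2987
  = 0.4138 bits

I(S;T) = H(S) + H(T) - H(S,T)
  = 0.4138 + 0.4138 - 0.4138
  = 0.4138 bits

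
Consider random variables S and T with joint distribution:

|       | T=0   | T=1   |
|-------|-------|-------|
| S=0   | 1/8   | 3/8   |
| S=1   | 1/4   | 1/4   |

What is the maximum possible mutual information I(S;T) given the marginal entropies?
The upper bound on mutual information is I(S;T) ≤ min(H(S), H(T)).

Marginal P(S) (row sums):
  P(S=0) = 1/8 + 3/8 = 1/2
  P(S=1) = 1/4 + 1/4 = 1/2
Marginal P(T) (column sums):
  P(T=0) = 1/8 + 1/4 = 3/8
  P(T=1) = 3/8 + 1/4 = 5/8

H(S) = -[(1/2)·log₂(1/2) + (1/2)·log₂(1/2)]
  = 0.5000 + 0.5000
  = 1.0000 bits
H(T) = -[(3/8)·log₂(3/8) + (5/8)·log₂(5/8)]
  = 0.5306 + 0.4238
  = 0.9544 bits

Maximum possible I(S;T) = min(1.0000, 0.9544) = 0.9544 bits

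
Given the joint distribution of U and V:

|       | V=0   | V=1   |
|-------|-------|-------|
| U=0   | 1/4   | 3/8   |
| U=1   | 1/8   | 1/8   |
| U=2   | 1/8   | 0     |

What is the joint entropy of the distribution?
H(U,V) = -Σ P(U,V) log₂ P(U,V), summed over the non-zero cells:
H(U,V) = -[(1/4)·log₂(1/4) + (3/8)·log₂(3/8) + (1/8)·log₂(1/8) + (1/8)·log₂(1/8) + (1/8)·log₂(1/8)]
  = 0.5000 + 0.5306 + 0.3750 + 0.3750 + 0.3750
  = 2.1556 bits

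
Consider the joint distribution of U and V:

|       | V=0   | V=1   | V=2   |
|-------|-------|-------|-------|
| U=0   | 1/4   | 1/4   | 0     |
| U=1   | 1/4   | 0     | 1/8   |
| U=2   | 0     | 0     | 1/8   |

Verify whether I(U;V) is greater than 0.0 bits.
Marginal P(U) (row sums):
  P(U=0) = 1/4 + 1/4 + 0 = 1/2
  P(U=1) = 1/4 + 0 + 1/8 = 3/8
  P(U=2) = 0 + 0 + 1/8 = 1/8
Marginal P(V) (column sums):
  P(V=0) = 1/4 + 1/4 + 0 = 1/2
  P(V=1) = 1/4 + 0 + 0 = 1/4
  P(V=2) = 0 + 1/8 + 1/8 = 1/4

H(U) = -[(1/2)·log₂(1/2) + (3/8)·log₂(3/8) + (1/8)·log₂(1/8)]
  = 0.5000 + 0.5306 + 0.3750
  = 1.4056 bits
H(V) = -[(1/2)·log₂(1/2) + (1/4)·log₂(1/4) + (1/4)·log₂(1/4)]
  = 0.5000 + 0.5000 + 0.5000
  = 1.5000 bits
H(U,V) = -[(1/4)·log₂(1/4) + (1/4)·log₂(1/4) + (1/4)·log₂(1/4) + (1/8)·log₂(1/8) + (1/8)·log₂(1/8)]
  = 0.5000 + 0.5000 + 0.5000 + 0.3750 + 0.3750
  = 2.2500 bits

I(U;V) = H(U) + H(V) - H(U,V)
  = 1.4056 + 1.5000 - 2.2500
  = 0.6556 bits

Yes. I(U;V) = 0.6556 bits, which is > 0.0 bits.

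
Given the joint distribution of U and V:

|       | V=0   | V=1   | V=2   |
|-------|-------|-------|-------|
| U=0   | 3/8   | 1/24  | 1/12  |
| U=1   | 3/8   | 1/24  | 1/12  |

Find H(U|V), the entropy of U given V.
Marginal P(V) (column sums):
  P(V=0) = 3/8 + 3/8 = 3/4
  P(V=1) = 1/24 + 1/24 = 1/12
  P(V=2) = 1/12 + 1/12 = 1/6

H(U|V) = -Σ P(U,V)·log₂ P(U|V), where P(U|V) = P(U,V) / P(V)
  (U=0,V=0): P(U|V) = (3/8)/(3/4) = 1/2;  -(3/8)·log₂(1/2) = 0.3750
  (U=0,V=1): P(U|V) = (1/24)/(1/12) = 1/2;  -(1/24)·log₂(1/2) = 0.0417
  (U=0,V=2): P(U|V) = (1/12)/(1/6) = 1/2;  -(1/12)·log₂(1/2) = 0.0833
  (U=1,V=0): P(U|V) = (3/8)/(3/4) = 1/2;  -(3/8)·log₂(1/2) = 0.3750
  (U=1,V=1): P(U|V) = (1/24)/(1/12) = 1/2;  -(1/24)·log₂(1/2) = 0.0417
  (U=1,V=2): P(U|V) = (1/12)/(1/6) = 1/2;  -(1/12)·log₂(1/2) = 0.0833
H(U|V) = 0.3750 + 0.0417 + 0.0833 + 0.3750 + 0.0417 + 0.0833
  = 1.0000 bits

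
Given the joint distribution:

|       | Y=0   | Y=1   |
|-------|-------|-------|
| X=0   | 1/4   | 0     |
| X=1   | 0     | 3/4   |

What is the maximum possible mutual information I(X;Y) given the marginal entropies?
The upper bound on mutual information is I(X;Y) ≤ min(H(X), H(Y)).

Marginal P(X) (row sums):
  P(X=0) = 1/4 + 0 = 1/4
  P(X=1) = 0 + 3/4 = 3/4
Marginal P(Y) (column sums):
  P(Y=0) = 1/4 + 0 = 1/4
  P(Y=1) = 0 + 3/4 = 3/4

H(X) = -[(1/4)·log₂(1/4) + (3/4)·log₂(3/4)]
  = 0.5000 + 0.3113
  = 0.8113 bits
H(Y) = -[(1/4)·log₂(1/4) + (3/4)·log₂(3/4)]
  = 0.5000 + 0.3113
  = 0.8113 bits

Maximum possible I(X;Y) = min(0.8113, 0.8113) = 0.8113 bits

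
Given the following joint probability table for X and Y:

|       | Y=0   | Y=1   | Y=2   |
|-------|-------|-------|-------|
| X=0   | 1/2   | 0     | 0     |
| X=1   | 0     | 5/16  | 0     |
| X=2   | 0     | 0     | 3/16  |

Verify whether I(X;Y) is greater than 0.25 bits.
Marginal P(X) (row sums):
  P(X=0) = 1/2 + 0 + 0 = 1/2
  P(X=1) = 0 + 5/16 + 0 = 5/16
  P(X=2) = 0 + 0 + 3/16 = 3/16
Marginal P(Y) (column sums):
  P(Y=0) = 1/2 + 0 + 0 = 1/2
  P(Y=1) = 0 + 5/16 + 0 = 5/16
  P(Y=2) = 0 + 0 + 3/16 = 3/16

H(X) = -[(1/2)·log₂(1/2) + (5/16)·log₂(5/16) + (3/16)·log₂(3/16)]
  = 0.5000 + 0.5244 + 0.4528
  = 1.4772 bits
H(Y) = -[(1/2)·log₂(1/2) + (5/16)·log₂(5/16) + (3/16)·log₂(3/16)]
  = 0.5000 + 0.5244 + 0.4528
  = 1.4772 bits
H(X,Y) = -[(1/2)·log₂(1/2) + (5/16)·log₂(5/16) + (3/16)·log₂(3/16)]
  = 0.5000 + 0.5244 + 0.4528
  = 1.4772 bits

I(X;Y) = H(X) + H(Y) - H(X,Y)
  = 1.4772 + 1.4772 - 1.4772
  = 1.4772 bits

Yes. I(X;Y) = 1.4772 bits, which is > 0.25 bits.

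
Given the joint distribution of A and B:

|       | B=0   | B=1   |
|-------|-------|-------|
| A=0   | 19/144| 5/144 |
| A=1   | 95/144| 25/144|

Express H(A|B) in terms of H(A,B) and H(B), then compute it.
H(A|B) = H(A,B) - H(B)

Marginal P(B) (column sums):
  P(B=0) = 19/144 + 95/144 = 19/24
  P(B=1) = 5/144 + 25/144 = 5/24

H(A,B) = -[(19/144)·log₂(19/144) + (5/144)·log₂(5/144) + (95/144)·log₂(95/144) + (25/144)·log₂(25/144)]
  = 0.3855 + 0.1683 + 0.3959 + 0.4386
  = 1.3883 bits
H(B) = -[(19/24)·log₂(19/24) + (5/24)·log₂(5/24)]
  = 0.2668 + 0.4715
  = 0.7383 bits

H(A|B) = 1.3883 - 0.7383 = 0.6500 bits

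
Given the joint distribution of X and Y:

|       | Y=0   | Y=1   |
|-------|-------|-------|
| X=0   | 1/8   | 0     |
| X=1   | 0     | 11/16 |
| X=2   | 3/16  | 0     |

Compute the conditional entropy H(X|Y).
Marginal P(Y) (column sums):
  P(Y=0) = 1/8 + 0 + 3/16 = 5/16
  P(Y=1) = 0 + 11/16 + 0 = 11/16

H(X|Y) = -Σ P(X,Y)·log₂ P(X|Y), where P(X|Y) = P(X,Y) / P(Y)
  (cells with P(X,Y) = 0 contribute 0)
  (X=0,Y=0): P(X|Y) = (1/8)/(5/16) = 2/5;  -(1/8)·log₂(2/5) = 0.1652
  (X=1,Y=1): P(X|Y) = (11/16)/(11/16) = 1;  -(11/16)·log₂(1) = 0.0000
  (X=2,Y=0): P(X|Y) = (3/16)/(5/16) = 3/5;  -(3/16)·log₂(3/5) = 0.1382
H(X|Y) = 0.1652 + 0.0000 + 0.1382
  = 0.3034 bits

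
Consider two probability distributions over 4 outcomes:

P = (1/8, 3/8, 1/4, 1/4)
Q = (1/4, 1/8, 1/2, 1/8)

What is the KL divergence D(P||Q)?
D(P||Q) = Σ P(i) log₂(P(i)/Q(i))
  i=0: (1/8) × log₂((1/8)/(1/4)) = (1/8) × log₂(1/2) = -0.1250
  i=1: (3/8) × log₂((3/8)/(1/8)) = (3/8) × log₂(3) = 0.5944
  i=2: (1/4) × log₂((1/4)/(1/2)) = (1/4) × log₂(1/2) = -0.2500
  i=3: (1/4) × log₂((1/4)/(1/8)) = (1/4) × log₂(2) = 0.2500
D(P||Q) = -0.1250 + 0.5944 - 0.2500 + 0.2500
  = 0.4694 bits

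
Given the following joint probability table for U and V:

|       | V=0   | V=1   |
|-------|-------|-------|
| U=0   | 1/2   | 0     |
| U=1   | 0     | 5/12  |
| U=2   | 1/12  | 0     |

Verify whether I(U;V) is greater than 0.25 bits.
Marginal P(U) (row sums):
  P(U=0) = 1/2 + 0 = 1/2
  P(U=1) = 0 + 5/12 = 5/12
  P(U=2) = 1/12 + 0 = 1/12
Marginal P(V) (column sums):
  P(V=0) = 1/2 + 0 + 1/12 = 7/12
  P(V=1) = 0 + 5/12 + 0 = 5/12

H(U) = -[(1/2)·log₂(1/2) + (5/12)·log₂(5/12) + (1/12)·log₂(1/12)]
  = 0.5000 + 0.5263 + 0.2987
  = 1.3250 bits
H(V) = -[(7/12)·log₂(7/12) + (5/12)·log₂(5/12)]
  = 0.4536 + 0.5263
  = 0.9799 bits
H(U,V) = -[(1/2)·log₂(1/2) + (5/12)·log₂(5/12) + (1/12)·log₂(1/12)]
  = 0.5000 + 0.5263 + 0.2987
  = 1.3250 bits

I(U;V) = H(U) + H(V) - H(U,V)
  = 1.3250 + 0.9799 - 1.3250
  = 0.9799 bits

Yes. I(U;V) = 0.9799 bits, which is > 0.25 bits.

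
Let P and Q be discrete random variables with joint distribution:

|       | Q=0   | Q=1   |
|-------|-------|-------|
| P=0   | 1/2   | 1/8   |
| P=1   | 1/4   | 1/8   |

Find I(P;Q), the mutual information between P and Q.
Marginal P(P) (row sums):
  P(P=0) = 1/2 + 1/8 = 5/8
  P(P=1) = 1/4 + 1/8 = 3/8
Marginal P(Q) (column sums):
  P(Q=0) = 1/2 + 1/4 = 3/4
  P(Q=1) = 1/8 + 1/8 = 1/4

H(P) = -[(5/8)·log₂(5/8) + (3/8)·log₂(3/8)]
  = 0.4238 + 0.5306
  = 0.9544 bits
H(Q) = -[(3/4)·log₂(3/4) + (1/4)·log₂(1/4)]
  = 0.3113 + 0.5000
  = 0.8113 bits
H(P,Q) = -[(1/2)·log₂(1/2) + (1/8)·log₂(1/8) + (1/4)·log₂(1/4) + (1/8)·log₂(1/8)]
  = 0.5000 + 0.3750 + 0.5000 + 0.3750
  = 1.7500 bits

I(P;Q) = H(P) + H(Q) - H(P,Q)
  = 0.9544 + 0.8113 - 1.7500
  = 0.0157 bits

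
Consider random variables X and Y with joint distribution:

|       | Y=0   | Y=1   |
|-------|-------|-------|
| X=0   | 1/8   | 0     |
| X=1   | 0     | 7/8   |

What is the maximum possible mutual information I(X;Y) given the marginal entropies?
The upper bound on mutual information is I(X;Y) ≤ min(H(X), H(Y)).

Marginal P(X) (row sums):
  P(X=0) = 1/8 + 0 = 1/8
  P(X=1) = 0 + 7/8 = 7/8
Marginal P(Y) (column sums):
  P(Y=0) = 1/8 + 0 = 1/8
  P(Y=1) = 0 + 7/8 = 7/8

H(X) = -[(1/8)·log₂(1/8) + (7/8)·log₂(7/8)]
  = 0.3750 + 0.1686
  = 0.5436 bits
H(Y) = -[(1/8)·log₂(1/8) + (7/8)·log₂(7/8)]
  = 0.3750 + 0.1686
  = 0.5436 bits

Maximum possible I(X;Y) = min(0.5436, 0.5436) = 0.5436 bits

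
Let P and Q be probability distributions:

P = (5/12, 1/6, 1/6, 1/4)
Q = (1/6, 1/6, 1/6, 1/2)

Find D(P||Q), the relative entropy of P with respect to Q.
D(P||Q) = Σ P(i) log₂(P(i)/Q(i))
  i=0: (5/12) × log₂((5/12)/(1/6)) = (5/12) × log₂(5/2) = 0.5508
  i=1: (1/6) × log₂((1/6)/(1/6)) = (1/6) × log₂(1) = 0.0000
  i=2: (1/6) × log₂((1/6)/(1/6)) = (1/6) × log₂(1) = 0.0000
  i=3: (1/4) × log₂((1/4)/(1/2)) = (1/4) × log₂(1/2) = -0.2500
D(P||Q) = 0.5508 + 0.0000 + 0.0000 - 0.2500
  = 0.3008 bits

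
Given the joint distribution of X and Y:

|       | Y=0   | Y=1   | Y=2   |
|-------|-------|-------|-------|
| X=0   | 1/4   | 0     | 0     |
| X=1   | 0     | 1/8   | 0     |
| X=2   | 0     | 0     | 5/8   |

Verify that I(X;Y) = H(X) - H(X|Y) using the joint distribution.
Left side, from I(X;Y) = H(X) + H(Y) - H(X,Y):
Marginal P(X) (row sums):
  P(X=0) = 1/4 + 0 + 0 = 1/4
  P(X=1) = 0 + 1/8 + 0 = 1/8
  P(X=2) = 0 + 0 + 5/8 = 5/8
Marginal P(Y) (column sums):
  P(Y=0) = 1/4 + 0 + 0 = 1/4
  P(Y=1) = 0 + 1/8 + 0 = 1/8
  P(Y=2) = 0 + 0 + 5/8 = 5/8

H(X) = -[(1/4)·log₂(1/4) + (1/8)·log₂(1/8) + (5/8)·log₂(5/8)]
  = 0.5000 + 0.3750 + 0.4238
  = 1.2988 bits
H(Y) = -[(1/4)·log₂(1/4) + (1/8)·log₂(1/8) + (5/8)·log₂(5/8)]
  = 0.5000 + 0.3750 + 0.4238
  = 1.2988 bits
H(X,Y) = -[(1/4)·log₂(1/4) + (1/8)·log₂(1/8) + (5/8)·log₂(5/8)]
  = 0.5000 + 0.3750 + 0.4238
  = 1.2988 bits

I(X;Y) = H(X) + H(Y) - H(X,Y)
  = 1.2988 + 1.2988 - 1.2988
  = 1.2988 bits

Right side, with H(X|Y) computed directly from the conditional probabilities:
H(X|Y) = -Σ P(X,Y)·log₂ P(X|Y), where P(X|Y) = P(X,Y) / P(Y)
  (cells with P(X,Y) = 0 contribute 0)
  (X=0,Y=0): P(X|Y) = (1/4)/(1/4) = 1;  -(1/4)·log₂(1) = 0.0000
  (X=1,Y=1): P(X|Y) = (1/8)/(1/8) = 1;  -(1/8)·log₂(1) = 0.0000
  (X=2,Y=2): P(X|Y) = (5/8)/(5/8) = 1;  -(5/8)·log₂(1) = 0.0000
H(X|Y) = 0.0000 + 0.0000 + 0.0000
  = 0.0000 bits
H(X) - H(X|Y) = 1.2988 - 0.0000 = 1.2988 bits

Both sides equal 1.2988 bits, so I(X;Y) = H(X) - H(X|Y) ✓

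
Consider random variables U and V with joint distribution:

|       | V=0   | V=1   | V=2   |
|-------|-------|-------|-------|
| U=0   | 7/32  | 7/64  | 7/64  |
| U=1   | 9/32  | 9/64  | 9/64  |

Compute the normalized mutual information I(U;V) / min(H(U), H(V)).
Marginal P(U) (row sums):
  P(U=0) = 7/32 + 7/64 + 7/64 = 7/16
  P(U=1) = 9/32 + 9/64 + 9/64 = 9/16
Marginal P(V) (column sums):
  P(V=0) = 7/32 + 9/32 = 1/2
  P(V=1) = 7/64 + 9/64 = 1/4
  P(V=2) = 7/64 + 9/64 = 1/4

H(U) = -[(7/16)·log₂(7/16) + (9/16)·log₂(9/16)]
  = 0.5218 + 0.4669
  = 0.9887 bits
H(V) = -[(1/2)·log₂(1/2) + (1/4)·log₂(1/4) + (1/4)·log₂(1/4)]
  = 0.5000 + 0.5000 + 0.5000
  = 1.5000 bits
H(U,V) = -[(7/32)·log₂(7/32) + (7/64)·log₂(7/64) + (7/64)·log₂(7/64) + (9/32)·log₂(9/32) + (9/64)·log₂(9/64) + (9/64)·log₂(9/64)]
  = 0.4796 + 0.3492 + 0.3492 + 0.5147 + 0.3980 + 0.3980
  = 2.4887 bits

I(U;V) = H(U) + H(V) - H(U,V)
  = 0.9887 + 1.5000 - 2.4887
  = 0.0000 bits

min(H(U), H(V)) = min(0.9887, 1.5000) = 0.9887 bits
Normalized MI = 0.0000 / 0.9887 = 0.0000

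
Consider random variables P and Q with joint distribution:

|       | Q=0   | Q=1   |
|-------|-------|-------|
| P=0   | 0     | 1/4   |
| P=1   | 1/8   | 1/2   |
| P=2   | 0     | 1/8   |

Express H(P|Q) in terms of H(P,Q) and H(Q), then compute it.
H(P|Q) = H(P,Q) - H(Q)

Marginal P(Q) (column sums):
  P(Q=0) = 0 + 1/8 + 0 = 1/8
  P(Q=1) = 1/4 + 1/2 + 1/8 = 7/8

H(P,Q) = -[(1/4)·log₂(1/4) + (1/8)·log₂(1/8) + (1/2)·log₂(1/2) + (1/8)·log₂(1/8)]
  = 0.5000 + 0.3750 + 0.5000 + 0.3750
  = 1.7500 bits
H(Q) = -[(1/8)·log₂(1/8) + (7/8)·log₂(7/8)]
  = 0.3750 + 0.1686
  = 0.5436 bits

H(P|Q) = 1.7500 - 0.5436 = 1.2064 bits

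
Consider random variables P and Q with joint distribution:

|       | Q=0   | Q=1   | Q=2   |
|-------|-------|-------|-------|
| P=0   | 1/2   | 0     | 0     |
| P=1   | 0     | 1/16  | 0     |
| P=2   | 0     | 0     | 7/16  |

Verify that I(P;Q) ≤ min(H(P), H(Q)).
Marginal P(P) (row sums):
  P(P=0) = 1/2 + 0 + 0 = 1/2
  P(P=1) = 0 + 1/16 + 0 = 1/16
  P(P=2) = 0 + 0 + 7/16 = 7/16
Marginal P(Q) (column sums):
  P(Q=0) = 1/2 + 0 + 0 = 1/2
  P(Q=1) = 0 + 1/16 + 0 = 1/16
  P(Q=2) = 0 + 0 + 7/16 = 7/16

H(P) = -[(1/2)·log₂(1/2) + (1/16)·log₂(1/16) + (7/16)·log₂(7/16)]
  = 0.5000 + 0.2500 + 0.5218
  = 1.2718 bits
H(Q) = -[(1/2)·log₂(1/2) + (1/16)·log₂(1/16) + (7/16)·log₂(7/16)]
  = 0.5000 + 0.2500 + 0.5218
  = 1.2718 bits
H(P,Q) = -[(1/2)·log₂(1/2) + (1/16)·log₂(1/16) + (7/16)·log₂(7/16)]
  = 0.5000 + 0.2500 + 0.5218
  = 1.2718 bits

I(P;Q) = H(P) + H(Q) - H(P,Q)
  = 1.2718 + 1.2718 - 1.2718
  = 1.2718 bits

min(H(P), H(Q)) = min(1.2718, 1.2718) = 1.2718 bits
Since 1.2718 ≤ 1.2718, the bound is satisfied ✓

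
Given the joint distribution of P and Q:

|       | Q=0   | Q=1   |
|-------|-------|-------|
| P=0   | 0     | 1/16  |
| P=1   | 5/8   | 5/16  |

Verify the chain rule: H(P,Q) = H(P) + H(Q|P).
Left side:
H(P,Q) = -[(1/16)·log₂(1/16) + (5/8)·log₂(5/8) + (5/16)·log₂(5/16)]
  = 0.2500 + 0.4238 + 0.5244
  = 1.1982 bits

Right side:
Marginal P(P) (row sums):
  P(P=0) = 0 + 1/16 = 1/16
  P(P=1) = 5/8 + 5/16 = 15/16
H(P) = -[(1/16)·log₂(1/16) + (15/16)·log₂(15/16)]
  = 0.2500 + 0.0873
  = 0.3373 bits
H(Q|P) = -Σ P(P,Q)·log₂ P(Q|P), where P(Q|P) = P(P,Q) / P(P)
  (cells with P(P,Q) = 0 contribute 0)
  (P=0,Q=1): P(Q|P) = (1/16)/(1/16) = 1;  -(1/16)·log₂(1) = 0.0000
  (P=1,Q=0): P(Q|P) = (5/8)/(15/16) = 2/3;  -(5/8)·log₂(2/3) = 0.3656
  (P=1,Q=1): P(Q|P) = (5/16)/(15/16) = 1/3;  -(5/16)·log₂(1/3) = 0.4953
H(Q|P) = 0.0000 + 0.3656 + 0.4953
  = 0.8609 bits
H(P) + H(Q|P) = 0.3373 + 0.8609 = 1.1982 bits

Both sides equal 1.1982 bits, so the chain rule holds ✓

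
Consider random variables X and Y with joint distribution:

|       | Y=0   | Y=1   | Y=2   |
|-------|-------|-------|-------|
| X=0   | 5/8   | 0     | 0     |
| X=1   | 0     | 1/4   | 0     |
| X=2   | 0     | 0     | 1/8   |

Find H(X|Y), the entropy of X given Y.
Marginal P(Y) (column sums):
  P(Y=0) = 5/8 + 0 + 0 = 5/8
  P(Y=1) = 0 + 1/4 + 0 = 1/4
  P(Y=2) = 0 + 0 + 1/8 = 1/8

H(X|Y) = -Σ P(X,Y)·log₂ P(X|Y), where P(X|Y) = P(X,Y) / P(Y)
  (cells with P(X,Y) = 0 contribute 0)
  (X=0,Y=0): P(X|Y) = (5/8)/(5/8) = 1;  -(5/8)·log₂(1) = 0.0000
  (X=1,Y=1): P(X|Y) = (1/4)/(1/4) = 1;  -(1/4)·log₂(1) = 0.0000
  (X=2,Y=2): P(X|Y) = (1/8)/(1/8) = 1;  -(1/8)·log₂(1) = 0.0000
H(X|Y) = 0.0000 + 0.0000 + 0.0000
  = 0.0000 bits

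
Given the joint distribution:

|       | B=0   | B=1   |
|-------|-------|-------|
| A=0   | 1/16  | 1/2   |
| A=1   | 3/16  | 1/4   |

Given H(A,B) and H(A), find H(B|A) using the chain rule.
From the chain rule: H(A,B) = H(A) + H(B|A)
Therefore: H(B|A) = H(A,B) - H(A)

H(A,B) = -[(1/16)·log₂(1/16) + (1/2)·log₂(1/2) + (3/16)·log₂(3/16) + (1/4)·log₂(1/4)]
  = 0.2500 + 0.5000 + 0.4528 + 0.5000
  = 1.7028 bits
Marginal P(A) (row sums):
  P(A=0) = 1/16 + 1/2 = 9/16
  P(A=1) = 3/16 + 1/4 = 7/16
H(A) = -[(9/16)·log₂(9/16) + (7/16)·log₂(7/16)]
  = 0.4669 + 0.5218
  = 0.9887 bits

H(B|A) = 1.7028 - 0.9887 = 0.7141 bits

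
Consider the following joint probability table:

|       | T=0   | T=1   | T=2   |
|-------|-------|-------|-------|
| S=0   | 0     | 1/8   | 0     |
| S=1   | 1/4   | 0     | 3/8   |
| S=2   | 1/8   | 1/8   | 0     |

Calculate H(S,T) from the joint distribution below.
H(S,T) = -Σ P(S,T) log₂ P(S,T), summed over the non-zero cells:
H(S,T) = -[(1/8)·log₂(1/8) + (1/4)·log₂(1/4) + (3/8)·log₂(3/8) + (1/8)·log₂(1/8) + (1/8)·log₂(1/8)]
  = 0.3750 + 0.5000 + 0.5306 + 0.3750 + 0.3750
  = 2.1556 bits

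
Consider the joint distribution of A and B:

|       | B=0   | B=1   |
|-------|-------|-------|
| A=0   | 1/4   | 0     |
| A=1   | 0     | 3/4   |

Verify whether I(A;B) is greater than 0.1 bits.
Marginal P(A) (row sums):
  P(A=0) = 1/4 + 0 = 1/4
  P(A=1) = 0 + 3/4 = 3/4
Marginal P(B) (column sums):
  P(B=0) = 1/4 + 0 = 1/4
  P(B=1) = 0 + 3/4 = 3/4

H(A) = -[(1/4)·log₂(1/4) + (3/4)·log₂(3/4)]
  = 0.5000 + 0.3113
  = 0.8113 bits
H(B) = -[(1/4)·log₂(1/4) + (3/4)·log₂(3/4)]
  = 0.5000 + 0.3113
  = 0.8113 bits
H(A,B) = -[(1/4)·log₂(1/4) + (3/4)·log₂(3/4)]
  = 0.5000 + 0.3113
  = 0.8113 bits

I(A;B) = H(A) + H(B) - H(A,B)
  = 0.8113 + 0.8113 - 0.8113
  = 0.8113 bits

Yes. I(A;B) = 0.8113 bits, which is > 0.1 bits.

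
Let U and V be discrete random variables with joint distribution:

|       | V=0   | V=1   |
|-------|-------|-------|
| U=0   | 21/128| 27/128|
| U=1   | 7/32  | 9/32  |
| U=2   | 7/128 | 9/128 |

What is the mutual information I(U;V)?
Marginal P(U) (row sums):
  P(U=0) = 21/128 + 27/128 = 3/8
  P(U=1) = 7/32 + 9/32 = 1/2
  P(U=2) = 7/128 + 9/128 = 1/8
Marginal P(V) (column sums):
  P(V=0) = 21/128 + 7/32 + 7/128 = 7/16
  P(V=1) = 27/128 + 9/32 + 9/128 = 9/16

H(U) = -[(3/8)·log₂(3/8) + (1/2)·log₂(1/2) + (1/8)·log₂(1/8)]
  = 0.5306 + 0.5000 + 0.3750
  = 1.4056 bits
H(V) = -[(7/16)·log₂(7/16) + (9/16)·log₂(9/16)]
  = 0.5218 + 0.4669
  = 0.9887 bits
H(U,V) = -[(21/128)·log₂(21/128) + (27/128)·log₂(27/128) + (7/32)·log₂(7/32) + (9/32)·log₂(9/32) + (7/128)·log₂(7/128) + (9/128)·log₂(9/128)]
  = 0.4278 + 0.4736 + 0.4796 + 0.5147 + 0.2293 + 0.2693
  = 2.3943 bits

I(U;V) = H(U) + H(V) - H(U,V)
  = 1.4056 + 0.9887 - 2.3943
  = 0.0000 bits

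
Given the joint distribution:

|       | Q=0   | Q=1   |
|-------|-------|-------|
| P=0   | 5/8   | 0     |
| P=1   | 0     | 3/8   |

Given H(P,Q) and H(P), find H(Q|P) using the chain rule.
From the chain rule: H(P,Q) = H(P) + H(Q|P)
Therefore: H(Q|P) = H(P,Q) - H(P)

H(P,Q) = -[(5/8)·log₂(5/8) + (3/8)·log₂(3/8)]
  = 0.4238 + 0.5306
  = 0.9544 bits
Marginal P(P) (row sums):
  P(P=0) = 5/8 + 0 = 5/8
  P(P=1) = 0 + 3/8 = 3/8
H(P) = -[(5/8)·log₂(5/8) + (3/8)·log₂(3/8)]
  = 0.4238 + 0.5306
  = 0.9544 bits

H(Q|P) = 0.9544 - 0.9544 = 0.0000 bits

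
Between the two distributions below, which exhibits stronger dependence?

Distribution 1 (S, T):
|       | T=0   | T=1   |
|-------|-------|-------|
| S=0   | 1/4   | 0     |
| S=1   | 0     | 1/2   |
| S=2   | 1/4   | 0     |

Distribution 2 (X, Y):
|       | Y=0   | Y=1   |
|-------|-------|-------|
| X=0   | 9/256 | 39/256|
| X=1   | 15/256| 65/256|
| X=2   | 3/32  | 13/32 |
Distribution 1 (S, T):
Marginal P(S) (row sums):
  P(S=0) = 1/4 + 0 = 1/4
  P(S=1) = 0 + 1/2 = 1/2
  P(S=2) = 1/4 + 0 = 1/4
Marginal P(T) (column sums):
  P(T=0) = 1/4 + 0 + 1/4 = 1/2
  P(T=1) = 0 + 1/2 + 0 = 1/2

H(S) = -[(1/4)·log₂(1/4) + (1/2)·log₂(1/2) + (1/4)·log₂(1/4)]
  = 0.5000 + 0.5000 + 0.5000
  = 1.5000 bits
H(T) = -[(1/2)·log₂(1/2) + (1/2)·log₂(1/2)]
  = 0.5000 + 0.5000
  = 1.0000 bits
H(S,T) = -[(1/4)·log₂(1/4) + (1/2)·log₂(1/2) + (1/4)·log₂(1/4)]
  = 0.5000 + 0.5000 + 0.5000
  = 1.5000 bits

I(S;T) = H(S) + H(T) - H(S,T)
  = 1.5000 + 1.0000 - 1.5000
  = 1.0000 bits

Distribution 2 (X, Y):
Marginal P(X) (row sums):
  P(X=0) = 9/256 + 39/256 = 3/16
  P(X=1) = 15/256 + 65/256 = 5/16
  P(X=2) = 3/32 + 13/32 = 1/2
Marginal P(Y) (column sums):
  P(Y=0) = 9/256 + 15/256 + 3/32 = 3/16
  P(Y=1) = 39/256 + 65/256 + 13/32 = 13/16

H(X) = -[(3/16)·log₂(3/16) + (5/16)·log₂(5/16) + (1/2)·log₂(1/2)]
  = 0.4528 + 0.5244 + 0.5000
  = 1.4772 bits
H(Y) = -[(3/16)·log₂(3/16) + (13/16)·log₂(13/16)]
  = 0.4528 + 0.2434
  = 0.6962 bits
H(X,Y) = -[(9/256)·log₂(9/256) + (39/256)·log₂(39/256) + (15/256)·log₂(15/256) + (65/256)·log₂(65/256) + (3/32)·log₂(3/32) + (13/32)·log₂(13/32)]
  = 0.1698 + 0.4136 + 0.2398 + 0.5021 + 0.3202 + 0.5279
  = 2.1734 bits

I(X;Y) = H(X) + H(Y) - H(X,Y)
  = 1.4772 + 0.6962 - 2.1734
  = 0.0000 bits

I(S;T) = 1.0000 bits > I(X;Y) = 0.0000 bits, so (S, T) has the higher mutual information (stronger dependence).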